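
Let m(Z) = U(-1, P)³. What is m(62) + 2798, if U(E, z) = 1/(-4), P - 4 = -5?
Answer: 179071/64 ≈ 2798.0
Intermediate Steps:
P = -1 (P = 4 - 5 = -1)
U(E, z) = -¼
m(Z) = -1/64 (m(Z) = (-¼)³ = -1/64)
m(62) + 2798 = -1/64 + 2798 = 179071/64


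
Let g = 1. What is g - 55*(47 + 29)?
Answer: -4179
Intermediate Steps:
g - 55*(47 + 29) = 1 - 55*(47 + 29) = 1 - 55*76 = 1 - 4180 = -4179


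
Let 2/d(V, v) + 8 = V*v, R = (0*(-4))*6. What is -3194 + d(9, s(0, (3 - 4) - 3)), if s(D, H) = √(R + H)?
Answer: -309822/97 - 9*I/97 ≈ -3194.0 - 0.092783*I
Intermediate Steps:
R = 0 (R = 0*6 = 0)
s(D, H) = √H (s(D, H) = √(0 + H) = √H)
d(V, v) = 2/(-8 + V*v)
-3194 + d(9, s(0, (3 - 4) - 3)) = -3194 + 2/(-8 + 9*√((3 - 4) - 3)) = -3194 + 2/(-8 + 9*√(-1 - 3)) = -3194 + 2/(-8 + 9*√(-4)) = -3194 + 2/(-8 + 9*(2*I)) = -3194 + 2/(-8 + 18*I) = -3194 + 2*((-8 - 18*I)/388) = -3194 + (-8 - 18*I)/194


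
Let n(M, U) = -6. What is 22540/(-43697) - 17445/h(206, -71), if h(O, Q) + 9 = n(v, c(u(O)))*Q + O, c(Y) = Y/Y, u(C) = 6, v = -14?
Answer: -776336585/27223231 ≈ -28.517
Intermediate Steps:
c(Y) = 1
h(O, Q) = -9 + O - 6*Q (h(O, Q) = -9 + (-6*Q + O) = -9 + (O - 6*Q) = -9 + O - 6*Q)
22540/(-43697) - 17445/h(206, -71) = 22540/(-43697) - 17445/(-9 + 206 - 6*(-71)) = 22540*(-1/43697) - 17445/(-9 + 206 + 426) = -22540/43697 - 17445/623 = -776336585/27223231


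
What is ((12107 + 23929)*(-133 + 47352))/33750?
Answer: 94532438/1875 ≈ 50417.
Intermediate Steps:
((12107 + 23929)*(-133 + 47352))/33750 = (36036*47219)*(1/33750) = 1701583884*(1/33750) = 94532438/1875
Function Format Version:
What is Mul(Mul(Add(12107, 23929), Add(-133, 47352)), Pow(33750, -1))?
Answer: Rational(94532438, 1875) ≈ 50417.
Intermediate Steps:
Mul(Mul(Add(12107, 23929), Add(-133, 47352)), Pow(33750, -1)) = Mul(Mul(36036, 47219), Rational(1, 33750)) = Mul(1701583884, Rational(1, 33750)) = Rational(94532438, 1875)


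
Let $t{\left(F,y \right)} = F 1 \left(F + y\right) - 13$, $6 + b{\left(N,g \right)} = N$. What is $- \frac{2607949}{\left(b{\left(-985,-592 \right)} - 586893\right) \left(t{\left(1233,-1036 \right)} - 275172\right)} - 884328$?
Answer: $- \frac{16783879593146317}{18979247056} \approx -8.8433 \cdot 10^{5}$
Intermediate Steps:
$b{\left(N,g \right)} = -6 + N$
$t{\left(F,y \right)} = -13 + F \left(F + y\right)$ ($t{\left(F,y \right)} = F \left(F + y\right) - 13 = -13 + F \left(F + y\right)$)
$- \frac{2607949}{\left(b{\left(-985,-592 \right)} - 586893\right) \left(t{\left(1233,-1036 \right)} - 275172\right)} - 884328 = - \frac{2607949}{\left(\left(-6 - 985\right) - 586893\right) \left(\left(-13 + 1233^{2} + 1233 \left(-1036\right)\right) - 275172\right)} - 884328 = - \frac{2607949}{\left(-991 - 586893\right) \left(\left(-13 + 1520289 - 1277388\right) - 275172\right)} - 884328 = - \frac{2607949}{\left(-587884\right) \left(242888 - 275172\right)} - 884328 = - \frac{2607949}{\left(-587884\right) \left(-32284\right)} - 884328 = - \frac{2607949}{18979247056} - 884328 = - \frac{16783879593146317}{18979247056}$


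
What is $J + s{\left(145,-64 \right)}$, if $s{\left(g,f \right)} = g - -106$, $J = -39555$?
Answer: $-39304$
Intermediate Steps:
$s{\left(g,f \right)} = 106 + g$ ($s{\left(g,f \right)} = g + 106 = 106 + g$)
$J + s{\left(145,-64 \right)} = -39555 + \left(106 + 145\right) = -39555 + 251 = -39304$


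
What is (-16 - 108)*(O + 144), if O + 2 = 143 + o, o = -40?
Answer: -30380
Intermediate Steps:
O = 101 (O = -2 + (143 - 40) = -2 + 103 = 101)
(-16 - 108)*(O + 144) = (-16 - 108)*(101 + 144) = -124*245 = -30380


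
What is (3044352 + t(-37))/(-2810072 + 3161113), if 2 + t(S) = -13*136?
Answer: 3042582/351041 ≈ 8.6673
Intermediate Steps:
t(S) = -1770 (t(S) = -2 - 13*136 = -2 - 1768 = -1770)
(3044352 + t(-37))/(-2810072 + 3161113) = (3044352 - 1770)/(-2810072 + 3161113) = 3042582/351041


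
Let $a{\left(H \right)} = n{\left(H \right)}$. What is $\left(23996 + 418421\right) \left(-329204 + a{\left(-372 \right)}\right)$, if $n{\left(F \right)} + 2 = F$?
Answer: $-145810910026$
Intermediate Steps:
$n{\left(F \right)} = -2 + F$
$a{\left(H \right)} = -2 + H$
$\left(23996 + 418421\right) \left(-329204 + a{\left(-372 \right)}\right) = \left(23996 + 418421\right) \left(-329204 - 374\right) = 442417 \left(-329204 - 374\right) = 442417 \left(-329578\right) = -145810910026$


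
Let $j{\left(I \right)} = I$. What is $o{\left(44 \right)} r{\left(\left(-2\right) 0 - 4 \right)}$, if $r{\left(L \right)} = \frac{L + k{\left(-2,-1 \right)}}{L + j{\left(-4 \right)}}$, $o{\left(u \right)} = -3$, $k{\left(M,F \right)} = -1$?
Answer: $- \frac{15}{8} \approx -1.875$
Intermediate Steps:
$r{\left(L \right)} = \frac{-1 + L}{-4 + L}$ ($r{\left(L \right)} = \frac{L - 1}{L - 4} = \frac{-1 + L}{-4 + L}$)
$o{\left(44 \right)} r{\left(\left(-2\right) 0 - 4 \right)} = - 3 \frac{-1 - 4}{-4 - 4} = - 3 \frac{1}{-8} \left(-5\right) = - 3 \left(\left(- \frac{1}{8}\right) \left(-5\right)\right) = \left(-3\right) \frac{5}{8} = - \frac{15}{8}$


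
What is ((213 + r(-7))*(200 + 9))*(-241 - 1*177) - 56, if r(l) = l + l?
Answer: -17385094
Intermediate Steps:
r(l) = 2*l
((213 + r(-7))*(200 + 9))*(-241 - 1*177) - 56 = ((213 + 2*(-7))*(200 + 9))*(-241 - 1*177) - 56 = ((213 - 14)*209)*(-241 - 177) - 56 = (199*209)*(-418) - 56 = 41591*(-418) - 56 = -17385038 - 56 = -17385094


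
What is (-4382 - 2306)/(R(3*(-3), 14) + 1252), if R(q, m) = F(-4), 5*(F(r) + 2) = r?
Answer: -16720/3123 ≈ -5.3538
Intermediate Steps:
F(r) = -2 + r/5
R(q, m) = -14/5 (R(q, m) = -2 + (⅕)*(-4) = -2 - ⅘ = -14/5)
(-4382 - 2306)/(R(3*(-3), 14) + 1252) = (-4382 - 2306)/(-14/5 + 1252) = -6688/6246/5 = -6688*5/6246 = -16720/3123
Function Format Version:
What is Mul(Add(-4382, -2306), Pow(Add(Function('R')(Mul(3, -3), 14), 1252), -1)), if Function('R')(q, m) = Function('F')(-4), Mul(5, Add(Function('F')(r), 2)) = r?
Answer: Rational(-16720, 3123) ≈ -5.3538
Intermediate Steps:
Function('F')(r) = Add(-2, Mul(Rational(1, 5), r))
Function('R')(q, m) = Rational(-14, 5) (Function('R')(q, m) = Add(-2, Mul(Rational(1, 5), -4)) = Add(-2, Rational(-4, 5)) = Rational(-14, 5))
Mul(Add(-4382, -2306), Pow(Add(Function('R')(Mul(3, -3), 14), 1252), -1)) = Mul(Add(-4382, -2306), Pow(Add(Rational(-14, 5), 1252), -1)) = Mul(-6688, Pow(Rational(6246, 5), -1)) = Mul(-6688, Rational(5, 6246)) = Rational(-16720, 3123)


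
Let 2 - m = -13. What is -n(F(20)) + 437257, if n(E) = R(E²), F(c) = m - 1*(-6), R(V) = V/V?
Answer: 437256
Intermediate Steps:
m = 15 (m = 2 - 1*(-13) = 2 + 13 = 15)
R(V) = 1
F(c) = 21 (F(c) = 15 - 1*(-6) = 15 + 6 = 21)
n(E) = 1
-n(F(20)) + 437257 = -1*1 + 437257 = -1 + 437257 = 437256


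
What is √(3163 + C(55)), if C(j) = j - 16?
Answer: √3202 ≈ 56.586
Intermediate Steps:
C(j) = -16 + j
√(3163 + C(55)) = √(3163 + (-16 + 55)) = √(3163 + 39) = √3202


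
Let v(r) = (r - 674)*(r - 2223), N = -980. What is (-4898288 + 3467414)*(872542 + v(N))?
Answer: -8828927565696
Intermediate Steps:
v(r) = (-2223 + r)*(-674 + r) (v(r) = (-674 + r)*(-2223 + r) = (-2223 + r)*(-674 + r))
(-4898288 + 3467414)*(872542 + v(N)) = (-4898288 + 3467414)*(872542 + (1498302 + (-980)**2 - 2897*(-980))) = -1430874*(872542 + (1498302 + 960400 + 2839060)) = -1430874*(872542 + 5297762) = -1430874*6170304 = -8828927565696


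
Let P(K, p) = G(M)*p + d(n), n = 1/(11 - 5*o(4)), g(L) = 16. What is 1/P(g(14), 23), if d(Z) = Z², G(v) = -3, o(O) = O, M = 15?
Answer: -81/5588 ≈ -0.014495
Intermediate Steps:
n = -⅑ (n = 1/(11 - 5*4) = 1/(11 - 20) = 1/(-9) = -⅑ ≈ -0.11111)
P(K, p) = 1/81 - 3*p (P(K, p) = -3*p + (-⅑)² = -3*p + 1/81 = 1/81 - 3*p)
1/P(g(14), 23) = 1/(1/81 - 3*23) = 1/(1/81 - 69) = 1/(-5588/81) = -81/5588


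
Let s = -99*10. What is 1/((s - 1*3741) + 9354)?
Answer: 1/4623 ≈ 0.00021631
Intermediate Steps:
s = -990
1/((s - 1*3741) + 9354) = 1/((-990 - 1*3741) + 9354) = 1/((-990 - 3741) + 9354) = 1/(-4731 + 9354) = 1/4623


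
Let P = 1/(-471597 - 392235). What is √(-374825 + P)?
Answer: I*√69924140145781158/431916 ≈ 612.23*I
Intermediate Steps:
P = -1/863832 (P = 1/(-863832) = -1/863832 ≈ -1.1576e-6)
√(-374825 + P) = √(-374825 - 1/863832) = √(-323785829401/863832) = I*√69924140145781158/431916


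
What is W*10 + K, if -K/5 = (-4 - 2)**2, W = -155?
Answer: -1730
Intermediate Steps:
K = -180 (K = -5*(-4 - 2)**2 = -5*(-6)**2 = -5*36 = -180)
W*10 + K = -155*10 - 180 = -1550 - 180 = -1730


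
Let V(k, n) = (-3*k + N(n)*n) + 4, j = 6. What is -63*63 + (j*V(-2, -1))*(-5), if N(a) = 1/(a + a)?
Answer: -4284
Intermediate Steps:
N(a) = 1/(2*a)
V(k, n) = 9/2 - 3*k (V(k, n) = (-3*k + (1/(2*n))*n) + 4 = (-3*k + ½) + 4 = (½ - 3*k) + 4 = 9/2 - 3*k)
-63*63 + (j*V(-2, -1))*(-5) = -63*63 + (6*(9/2 - 3*(-2)))*(-5) = -3969 + (6*(9/2 + 6))*(-5) = -3969 + (6*(21/2))*(-5) = -3969 + 63*(-5) = -3969 - 315 = -4284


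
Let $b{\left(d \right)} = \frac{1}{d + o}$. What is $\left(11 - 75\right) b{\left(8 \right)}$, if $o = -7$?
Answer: $-64$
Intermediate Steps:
$b{\left(d \right)} = \frac{1}{-7 + d}$ ($b{\left(d \right)} = \frac{1}{d - 7} = \frac{1}{-7 + d}$)
$\left(11 - 75\right) b{\left(8 \right)} = \frac{11 - 75}{-7 + 8} = - \frac{64}{1} = \left(-64\right) 1 = -64$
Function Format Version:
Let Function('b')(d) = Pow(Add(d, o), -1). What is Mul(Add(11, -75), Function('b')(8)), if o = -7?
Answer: -64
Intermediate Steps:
Function('b')(d) = Pow(Add(-7, d), -1) (Function('b')(d) = Pow(Add(d, -7), -1) = Pow(Add(-7, d), -1))
Mul(Add(11, -75), Function('b')(8)) = Mul(Add(11, -75), Pow(Add(-7, 8), -1)) = Mul(-64, Pow(1, -1)) = Mul(-64, 1) = -64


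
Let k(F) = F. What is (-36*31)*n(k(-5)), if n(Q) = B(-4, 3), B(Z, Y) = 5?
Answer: -5580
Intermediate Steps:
n(Q) = 5
(-36*31)*n(k(-5)) = -36*31*5 = -1116*5 = -5580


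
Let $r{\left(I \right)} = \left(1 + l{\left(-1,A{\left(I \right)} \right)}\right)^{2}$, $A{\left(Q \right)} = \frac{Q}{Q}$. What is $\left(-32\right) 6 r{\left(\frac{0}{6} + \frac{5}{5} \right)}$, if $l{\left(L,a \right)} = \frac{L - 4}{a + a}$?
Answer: $-432$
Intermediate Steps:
$A{\left(Q \right)} = 1$
$l{\left(L,a \right)} = \frac{-4 + L}{2 a}$
$r{\left(I \right)} = \frac{9}{4}$ ($r{\left(I \right)} = \left(1 + \frac{-4 - 1}{2 \cdot 1}\right)^{2} = \left(1 + \frac{1}{2} \cdot 1 \left(-5\right)\right)^{2} = \left(1 - \frac{5}{2}\right)^{2} = \left(- \frac{3}{2}\right)^{2} = \frac{9}{4}$)
$\left(-32\right) 6 r{\left(\frac{0}{6} + \frac{5}{5} \right)} = \left(-32\right) 6 \cdot \frac{9}{4} = \left(-192\right) \frac{9}{4} = -432$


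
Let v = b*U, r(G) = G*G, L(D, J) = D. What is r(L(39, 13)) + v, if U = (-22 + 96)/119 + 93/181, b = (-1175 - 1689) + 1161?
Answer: -8896264/21539 ≈ -413.03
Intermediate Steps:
r(G) = G**2
b = -1703 (b = -2864 + 1161 = -1703)
U = 24461/21539 (U = 74*(1/119) + 93*(1/181) = 74/119 + 93/181 = 24461/21539 ≈ 1.1357)
v = -41657083/21539 (v = -1703*24461/21539 = -41657083/21539 ≈ -1934.0)
r(L(39, 13)) + v = 39**2 - 41657083/21539 = 1521 - 41657083/21539 = -8896264/21539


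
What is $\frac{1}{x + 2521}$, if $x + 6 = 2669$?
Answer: $\frac{1}{5184} \approx 0.0001929$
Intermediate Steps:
$x = 2663$ ($x = -6 + 2669 = 2663$)
$\frac{1}{x + 2521} = \frac{1}{2663 + 2521} = \frac{1}{5184}$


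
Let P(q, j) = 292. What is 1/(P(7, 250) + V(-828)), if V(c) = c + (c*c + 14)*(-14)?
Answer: -1/9598908 ≈ -1.0418e-7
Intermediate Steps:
V(c) = -196 + c - 14*c² (V(c) = c + (c² + 14)*(-14) = c + (14 + c²)*(-14) = c + (-196 - 14*c²) = -196 + c - 14*c²)
1/(P(7, 250) + V(-828)) = 1/(292 + (-196 - 828 - 14*(-828)²)) = 1/(292 + (-196 - 828 - 14*685584)) = 1/(292 + (-196 - 828 - 9598176)) = 1/(292 - 9599200) = 1/(-9598908) = -1/9598908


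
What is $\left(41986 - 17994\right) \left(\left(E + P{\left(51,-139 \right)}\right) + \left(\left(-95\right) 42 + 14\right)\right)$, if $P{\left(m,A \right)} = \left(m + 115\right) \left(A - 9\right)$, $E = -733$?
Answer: $-702413784$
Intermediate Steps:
$P{\left(m,A \right)} = \left(-9 + A\right) \left(115 + m\right)$ ($P{\left(m,A \right)} = \left(115 + m\right) \left(-9 + A\right) = \left(-9 + A\right) \left(115 + m\right)$)
$\left(41986 - 17994\right) \left(\left(E + P{\left(51,-139 \right)}\right) + \left(\left(-95\right) 42 + 14\right)\right) = \left(41986 - 17994\right) \left(\left(-733 - 24568\right) + \left(\left(-95\right) 42 + 14\right)\right) = 23992 \left(\left(-733 - 24568\right) + \left(-3990 + 14\right)\right) = 23992 \left(\left(-733 - 24568\right) - 3976\right) = 23992 \left(-25301 - 3976\right) = 23992 \left(-29277\right) = -702413784$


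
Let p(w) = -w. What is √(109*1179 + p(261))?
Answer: 15*√570 ≈ 358.12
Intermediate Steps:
√(109*1179 + p(261)) = √(109*1179 - 1*261) = √(128511 - 261) = √128250 = 15*√570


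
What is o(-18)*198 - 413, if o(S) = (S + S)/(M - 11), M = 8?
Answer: 1963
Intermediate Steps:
o(S) = -2*S/3 (o(S) = (S + S)/(8 - 11) = (2*S)/(-3) = (2*S)*(-⅓) = -2*S/3)
o(-18)*198 - 413 = -⅔*(-18)*198 - 413 = 12*198 - 413 = 2376 - 413 = 1963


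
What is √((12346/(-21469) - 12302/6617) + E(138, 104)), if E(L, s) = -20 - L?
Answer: I*√3237746837482572142/142060373 ≈ 12.666*I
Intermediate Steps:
√((12346/(-21469) - 12302/6617) + E(138, 104)) = √((12346/(-21469) - 12302/6617) + (-20 - 1*138)) = √((12346*(-1/21469) - 12302*1/6617) + (-20 - 138)) = √((-12346/21469 - 12302/6617) - 158) = √(-345805120/142060373 - 158) = √(-22791344054/142060373) = I*√3237746837482572142/142060373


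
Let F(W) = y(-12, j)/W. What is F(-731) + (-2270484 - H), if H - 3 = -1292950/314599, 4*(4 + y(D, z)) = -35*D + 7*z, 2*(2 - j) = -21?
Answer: -4177177859520841/1839774952 ≈ -2.2705e+6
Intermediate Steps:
j = 25/2 (j = 2 - ½*(-21) = 2 + 21/2 = 25/2 ≈ 12.500)
y(D, z) = -4 - 35*D/4 + 7*z/4 (y(D, z) = -4 + (-35*D + 7*z)/4 = -4 + (-35*D/4 + 7*z/4) = -4 - 35*D/4 + 7*z/4)
H = -349153/314599 (H = 3 - 1292950/314599 = -349153/314599 ≈ -1.1098)
F(W) = 983/(8*W) (F(W) = (-4 - 35/4*(-12) + (7/4)*(25/2))/W = (-4 + 105 + 175/8)/W = 983/(8*W))
F(-731) + (-2270484 - H) = (983/8)/(-731) + (-2270484 - 1*(-349153/314599)) = (983/8)*(-1/731) + (-2270484 + 349153/314599) = -983/5848 - 714291646763/314599 = -4177177859520841/1839774952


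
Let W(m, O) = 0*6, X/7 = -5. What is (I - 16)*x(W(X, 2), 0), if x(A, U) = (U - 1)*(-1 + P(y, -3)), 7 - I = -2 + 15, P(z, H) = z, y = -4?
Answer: -110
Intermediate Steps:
X = -35 (X = 7*(-5) = -35)
W(m, O) = 0
I = -6 (I = 7 - (-2 + 15) = 7 - 1*13 = 7 - 13 = -6)
x(A, U) = 5 - 5*U (x(A, U) = (U - 1)*(-1 - 4) = (-1 + U)*(-5) = 5 - 5*U)
(I - 16)*x(W(X, 2), 0) = (-6 - 16)*(5 - 5*0) = -22*(5 + 0) = -22*5 = -110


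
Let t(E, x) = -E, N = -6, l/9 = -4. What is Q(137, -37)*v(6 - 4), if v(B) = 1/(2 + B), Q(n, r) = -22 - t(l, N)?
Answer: -29/2 ≈ -14.500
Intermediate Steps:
l = -36 (l = 9*(-4) = -36)
Q(n, r) = -58 (Q(n, r) = -22 - (-1)*(-36) = -22 - 1*36 = -22 - 36 = -58)
Q(137, -37)*v(6 - 4) = -58/(2 + (6 - 4)) = -58/(2 + 2) = -58/4 = -58*¼ = -29/2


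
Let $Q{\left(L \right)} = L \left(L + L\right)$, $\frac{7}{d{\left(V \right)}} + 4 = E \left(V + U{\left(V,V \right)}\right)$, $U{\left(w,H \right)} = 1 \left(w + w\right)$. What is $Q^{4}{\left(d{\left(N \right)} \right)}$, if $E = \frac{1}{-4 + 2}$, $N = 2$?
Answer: $16$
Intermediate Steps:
$U{\left(w,H \right)} = 2 w$ ($U{\left(w,H \right)} = 1 \cdot 2 w = 2 w$)
$E = - \frac{1}{2}$ ($E = \frac{1}{-2} = - \frac{1}{2} \approx -0.5$)
$d{\left(V \right)} = \frac{7}{-4 - \frac{3 V}{2}}$ ($d{\left(V \right)} = \frac{7}{-4 - \frac{V + 2 V}{2}} = \frac{7}{-4 - \frac{3 V}{2}}$)
$Q{\left(L \right)} = 2 L^{2}$ ($Q{\left(L \right)} = L 2 L = 2 L^{2}$)
$Q^{4}{\left(d{\left(N \right)} \right)} = \left(2 \left(- \frac{14}{8 + 3 \cdot 2}\right)^{2}\right)^{4} = \left(2 \left(- \frac{14}{8 + 6}\right)^{2}\right)^{4} = \left(2 \left(- \frac{14}{14}\right)^{2}\right)^{4} = \left(2 \left(\left(-14\right) \frac{1}{14}\right)^{2}\right)^{4} = \left(2 \left(-1\right)^{2}\right)^{4} = \left(2 \cdot 1\right)^{4} = 2^{4} = 16$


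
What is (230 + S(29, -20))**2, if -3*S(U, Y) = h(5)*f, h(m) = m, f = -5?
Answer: 511225/9 ≈ 56803.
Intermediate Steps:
S(U, Y) = 25/3 (S(U, Y) = -5*(-5)/3 = -1/3*(-25) = 25/3)
(230 + S(29, -20))**2 = (230 + 25/3)**2 = (715/3)**2 = 511225/9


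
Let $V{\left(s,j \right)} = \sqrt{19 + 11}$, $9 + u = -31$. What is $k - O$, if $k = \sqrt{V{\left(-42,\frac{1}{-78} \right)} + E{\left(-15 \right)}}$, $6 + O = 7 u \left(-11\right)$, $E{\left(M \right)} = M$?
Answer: $-3074 + i \sqrt{15 - \sqrt{30}} \approx -3074.0 + 3.0859 i$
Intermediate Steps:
$u = -40$ ($u = -9 - 31 = -40$)
$V{\left(s,j \right)} = \sqrt{30}$
$O = 3074$ ($O = -6 + 7 \left(-40\right) \left(-11\right) = -6 - -3080 = -6 + 3080 = 3074$)
$k = \sqrt{-15 + \sqrt{30}}$ ($k = \sqrt{\sqrt{30} - 15} = \sqrt{-15 + \sqrt{30}} \approx 3.0859 i$)
$k - O = \sqrt{-15 + \sqrt{30}} - 3074 = -3074 + \sqrt{-15 + \sqrt{30}}$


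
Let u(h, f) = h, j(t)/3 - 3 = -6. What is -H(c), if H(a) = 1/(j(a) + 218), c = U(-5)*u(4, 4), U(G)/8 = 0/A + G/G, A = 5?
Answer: -1/209 ≈ -0.0047847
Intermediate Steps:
U(G) = 8 (U(G) = 8*(0/5 + G/G) = 8*(0*(⅕) + 1) = 8*(0 + 1) = 8*1 = 8)
j(t) = -9 (j(t) = 9 + 3*(-6) = 9 - 18 = -9)
c = 32 (c = 8*4 = 32)
H(a) = 1/209 (H(a) = 1/(-9 + 218) = 1/209)
-H(c) = -1*1/209 = -1/209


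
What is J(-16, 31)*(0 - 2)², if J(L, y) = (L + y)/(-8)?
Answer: -15/2 ≈ -7.5000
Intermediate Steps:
J(L, y) = -L/8 - y/8 (J(L, y) = (L + y)*(-⅛) = -L/8 - y/8)
J(-16, 31)*(0 - 2)² = (-⅛*(-16) - ⅛*31)*(0 - 2)² = (2 - 31/8)*(-2)² = -15/8*4 = -15/2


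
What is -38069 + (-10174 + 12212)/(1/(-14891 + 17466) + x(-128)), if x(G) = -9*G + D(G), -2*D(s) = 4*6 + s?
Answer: -118020110919/3100301 ≈ -38067.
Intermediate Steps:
D(s) = -12 - s/2 (D(s) = -(4*6 + s)/2 = -(24 + s)/2 = -12 - s/2)
x(G) = -12 - 19*G/2 (x(G) = -9*G + (-12 - G/2) = -12 - 19*G/2)
-38069 + (-10174 + 12212)/(1/(-14891 + 17466) + x(-128)) = -38069 + (-10174 + 12212)/(1/(-14891 + 17466) + (-12 - 19/2*(-128))) = -38069 + 2038/(1/2575 + (-12 + 1216)) = -38069 + 2038/(1/2575 + 1204) = -38069 + 2038/(3100301/2575) = -38069 + 2038*(2575/3100301) = -38069 + 5247850/3100301 = -118020110919/3100301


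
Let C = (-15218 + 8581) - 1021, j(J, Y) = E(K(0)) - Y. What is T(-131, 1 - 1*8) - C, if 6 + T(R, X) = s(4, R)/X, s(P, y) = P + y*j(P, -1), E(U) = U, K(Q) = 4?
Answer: 7745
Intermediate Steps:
j(J, Y) = 4 - Y
s(P, y) = P + 5*y (s(P, y) = P + y*(4 - 1*(-1)) = P + y*(4 + 1) = P + y*5 = P + 5*y)
T(R, X) = -6 + (4 + 5*R)/X
C = -7658 (C = -6637 - 1021 = -7658)
T(-131, 1 - 1*8) - C = (4 - 6*(1 - 1*8) + 5*(-131))/(1 - 1*8) - 1*(-7658) = (4 - 6*(1 - 8) - 655)/(1 - 8) + 7658 = (4 - 6*(-7) - 655)/(-7) + 7658 = -(4 + 42 - 655)/7 + 7658 = -1/7*(-609) + 7658 = 87 + 7658 = 7745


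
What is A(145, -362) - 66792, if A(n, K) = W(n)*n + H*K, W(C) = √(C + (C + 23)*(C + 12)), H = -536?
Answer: 127240 + 145*√26521 ≈ 1.5085e+5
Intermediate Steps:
W(C) = √(C + (12 + C)*(23 + C)) (W(C) = √(C + (23 + C)*(12 + C)) = √(C + (12 + C)*(23 + C)))
A(n, K) = -536*K + n*√(276 + n² + 36*n) (A(n, K) = √(276 + n² + 36*n)*n - 536*K = n*√(276 + n² + 36*n) - 536*K = -536*K + n*√(276 + n² + 36*n))
A(145, -362) - 66792 = (-536*(-362) + 145*√(276 + 145² + 36*145)) - 66792 = (194032 + 145*√(276 + 21025 + 5220)) - 66792 = (194032 + 145*√26521) - 66792 = 127240 + 145*√26521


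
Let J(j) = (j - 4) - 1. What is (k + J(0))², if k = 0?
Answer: 25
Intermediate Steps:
J(j) = -5 + j (J(j) = (-4 + j) - 1 = -5 + j)
(k + J(0))² = (0 + (-5 + 0))² = (0 - 5)² = (-5)² = 25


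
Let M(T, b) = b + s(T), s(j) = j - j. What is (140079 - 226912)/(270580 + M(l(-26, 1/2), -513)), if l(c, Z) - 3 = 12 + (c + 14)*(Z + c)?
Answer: -86833/270067 ≈ -0.32152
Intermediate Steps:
s(j) = 0
l(c, Z) = 15 + (14 + c)*(Z + c) (l(c, Z) = 3 + (12 + (c + 14)*(Z + c)) = 3 + (12 + (14 + c)*(Z + c)) = 15 + (14 + c)*(Z + c))
M(T, b) = b (M(T, b) = b + 0 = b)
(140079 - 226912)/(270580 + M(l(-26, 1/2), -513)) = (140079 - 226912)/(270580 - 513) = -86833/270067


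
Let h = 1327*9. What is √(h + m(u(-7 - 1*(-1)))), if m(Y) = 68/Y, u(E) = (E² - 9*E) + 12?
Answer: √107493/3 ≈ 109.29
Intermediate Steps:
u(E) = 12 + E² - 9*E
h = 11943
√(h + m(u(-7 - 1*(-1)))) = √(11943 + 68/(12 + (-7 - 1*(-1))² - 9*(-7 - 1*(-1)))) = √(11943 + 68/(12 + (-7 + 1)² - 9*(-7 + 1))) = √(11943 + 68/(12 + (-6)² - 9*(-6))) = √(11943 + 68/(12 + 36 + 54)) = √(11943 + 68/102) = √(11943 + 68*(1/102)) = √(11943 + ⅔) = √(35831/3) = √107493/3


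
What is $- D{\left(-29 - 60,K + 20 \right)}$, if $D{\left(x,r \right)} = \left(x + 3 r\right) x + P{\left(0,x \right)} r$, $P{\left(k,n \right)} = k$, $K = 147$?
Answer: $36668$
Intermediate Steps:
$D{\left(x,r \right)} = x \left(x + 3 r\right)$ ($D{\left(x,r \right)} = \left(x + 3 r\right) x + 0 r = x \left(x + 3 r\right) + 0 = x \left(x + 3 r\right)$)
$- D{\left(-29 - 60,K + 20 \right)} = - \left(-29 - 60\right) \left(\left(-29 - 60\right) + 3 \left(147 + 20\right)\right) = - \left(-29 - 60\right) \left(\left(-29 - 60\right) + 3 \cdot 167\right) = - \left(-89\right) \left(-89 + 501\right) = - \left(-89\right) 412 = \left(-1\right) \left(-36668\right) = 36668$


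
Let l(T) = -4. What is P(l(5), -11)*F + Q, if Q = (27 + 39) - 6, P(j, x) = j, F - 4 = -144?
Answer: 620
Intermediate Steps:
F = -140 (F = 4 - 144 = -140)
Q = 60 (Q = 66 - 6 = 60)
P(l(5), -11)*F + Q = -4*(-140) + 60 = 560 + 60 = 620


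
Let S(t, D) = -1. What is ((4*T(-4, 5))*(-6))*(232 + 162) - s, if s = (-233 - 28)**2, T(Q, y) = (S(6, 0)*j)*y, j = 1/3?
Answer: -52361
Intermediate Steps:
j = 1/3 ≈ 0.33333
T(Q, y) = -y/3 (T(Q, y) = (-1*1/3)*y = -y/3)
s = 68121 (s = (-261)**2 = 68121)
((4*T(-4, 5))*(-6))*(232 + 162) - s = ((4*(-1/3*5))*(-6))*(232 + 162) - 1*68121 = ((4*(-5/3))*(-6))*394 - 68121 = -20/3*(-6)*394 - 68121 = 40*394 - 68121 = 15760 - 68121 = -52361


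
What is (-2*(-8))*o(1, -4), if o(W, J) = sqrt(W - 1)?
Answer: 0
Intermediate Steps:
o(W, J) = sqrt(-1 + W)
(-2*(-8))*o(1, -4) = (-2*(-8))*sqrt(-1 + 1) = 16*sqrt(0) = 16*0 = 0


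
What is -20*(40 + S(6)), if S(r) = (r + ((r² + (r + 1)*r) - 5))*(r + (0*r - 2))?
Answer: -7120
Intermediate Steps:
S(r) = (-2 + r)*(-5 + r + r² + r*(1 + r)) (S(r) = (r + ((r² + (1 + r)*r) - 5))*(r + (0 - 2)) = (r + ((r² + r*(1 + r)) - 5))*(r - 2) = (r + (-5 + r² + r*(1 + r)))*(-2 + r) = (-5 + r + r² + r*(1 + r))*(-2 + r) = (-2 + r)*(-5 + r + r² + r*(1 + r)))
-20*(40 + S(6)) = -20*(40 + (10 - 9*6 - 2*6² + 2*6³)) = -20*(40 + (10 - 54 - 2*36 + 2*216)) = -20*(40 + (10 - 54 - 72 + 432)) = -20*(40 + 316) = -20*356 = -7120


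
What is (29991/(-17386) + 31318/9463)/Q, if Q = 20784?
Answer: 260689915/3419460954912 ≈ 7.6237e-5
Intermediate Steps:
(29991/(-17386) + 31318/9463)/Q = (29991/(-17386) + 31318/9463)/20784 = (29991*(-1/17386) + 31318*(1/9463))*(1/20784) = (-29991/17386 + 31318/9463)*(1/20784) = (260689915/164523718)*(1/20784) = 260689915/3419460954912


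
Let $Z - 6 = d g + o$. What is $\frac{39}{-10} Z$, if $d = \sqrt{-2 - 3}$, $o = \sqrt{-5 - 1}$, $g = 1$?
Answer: $- \frac{117}{5} - \frac{39 i \sqrt{5}}{10} - \frac{39 i \sqrt{6}}{10} \approx -23.4 - 18.274 i$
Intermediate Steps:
$o = i \sqrt{6}$ ($o = \sqrt{-6} = i \sqrt{6} \approx 2.4495 i$)
$d = i \sqrt{5}$ ($d = \sqrt{-5} = i \sqrt{5} \approx 2.2361 i$)
$Z = 6 + i \sqrt{5} + i \sqrt{6}$ ($Z = 6 + \left(i \sqrt{5} \cdot 1 + i \sqrt{6}\right) = 6 + \left(i \sqrt{5} + i \sqrt{6}\right) = 6 + i \sqrt{5} + i \sqrt{6} \approx 6.0 + 4.6856 i$)
$\frac{39}{-10} Z = \frac{39}{-10} \left(6 + i \sqrt{5} + i \sqrt{6}\right) = 39 \left(- \frac{1}{10}\right) \left(6 + i \sqrt{5} + i \sqrt{6}\right) = - \frac{39 \left(6 + i \sqrt{5} + i \sqrt{6}\right)}{10} = - \frac{117}{5} - \frac{39 i \sqrt{5}}{10} - \frac{39 i \sqrt{6}}{10}$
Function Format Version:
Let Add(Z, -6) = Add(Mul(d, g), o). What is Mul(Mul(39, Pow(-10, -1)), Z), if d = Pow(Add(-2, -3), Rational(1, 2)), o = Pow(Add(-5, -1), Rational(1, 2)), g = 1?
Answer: Add(Rational(-117, 5), Mul(Rational(-39, 10), I, Pow(5, Rational(1, 2))), Mul(Rational(-39, 10), I, Pow(6, Rational(1, 2)))) ≈ Add(-23.400, Mul(-18.274, I))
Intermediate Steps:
o = Mul(I, Pow(6, Rational(1, 2))) (o = Pow(-6, Rational(1, 2)) = Mul(I, Pow(6, Rational(1, 2))) ≈ Mul(2.4495, I))
d = Mul(I, Pow(5, Rational(1, 2))) (d = Pow(-5, Rational(1, 2)) = Mul(I, Pow(5, Rational(1, 2))) ≈ Mul(2.2361, I))
Z = Add(6, Mul(I, Pow(5, Rational(1, 2))), Mul(I, Pow(6, Rational(1, 2)))) (Z = Add(6, Add(Mul(Mul(I, Pow(5, Rational(1, 2))), 1), Mul(I, Pow(6, Rational(1, 2))))) = Add(6, Add(Mul(I, Pow(5, Rational(1, 2))), Mul(I, Pow(6, Rational(1, 2))))) = Add(6, Mul(I, Pow(5, Rational(1, 2))), Mul(I, Pow(6, Rational(1, 2)))) ≈ Add(6.0000, Mul(4.6856, I)))
Mul(Mul(39, Pow(-10, -1)), Z) = Mul(Mul(39, Pow(-10, -1)), Add(6, Mul(I, Pow(5, Rational(1, 2))), Mul(I, Pow(6, Rational(1, 2))))) = Mul(Mul(39, Rational(-1, 10)), Add(6, Mul(I, Pow(5, Rational(1, 2))), Mul(I, Pow(6, Rational(1, 2))))) = Mul(Rational(-39, 10), Add(6, Mul(I, Pow(5, Rational(1, 2))), Mul(I, Pow(6, Rational(1, 2))))) = Add(Rational(-117, 5), Mul(Rational(-39, 10), I, Pow(5, Rational(1, 2))), Mul(Rational(-39, 10), I, Pow(6, Rational(1, 2))))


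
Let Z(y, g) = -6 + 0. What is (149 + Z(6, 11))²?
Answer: 20449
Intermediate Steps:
Z(y, g) = -6
(149 + Z(6, 11))² = (149 - 6)² = 143² = 20449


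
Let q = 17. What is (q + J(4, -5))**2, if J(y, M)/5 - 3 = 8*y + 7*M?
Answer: 289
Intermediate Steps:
J(y, M) = 15 + 35*M + 40*y (J(y, M) = 15 + 5*(8*y + 7*M) = 15 + 5*(7*M + 8*y) = 15 + (35*M + 40*y) = 15 + 35*M + 40*y)
(q + J(4, -5))**2 = (17 + (15 + 35*(-5) + 40*4))**2 = (17 + (15 - 175 + 160))**2 = (17 + 0)**2 = 17**2 = 289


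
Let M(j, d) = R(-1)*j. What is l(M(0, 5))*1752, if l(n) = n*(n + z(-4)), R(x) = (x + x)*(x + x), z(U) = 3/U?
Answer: 0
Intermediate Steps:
R(x) = 4*x**2 (R(x) = (2*x)*(2*x) = 4*x**2)
M(j, d) = 4*j (M(j, d) = (4*(-1)**2)*j = (4*1)*j = 4*j)
l(n) = n*(-3/4 + n) (l(n) = n*(n + 3/(-4)) = n*(n + 3*(-1/4)) = n*(n - 3/4) = n*(-3/4 + n))
l(M(0, 5))*1752 = ((4*0)*(-3 + 4*(4*0))/4)*1752 = ((1/4)*0*(-3 + 4*0))*1752 = ((1/4)*0*(-3 + 0))*1752 = ((1/4)*0*(-3))*1752 = 0*1752 = 0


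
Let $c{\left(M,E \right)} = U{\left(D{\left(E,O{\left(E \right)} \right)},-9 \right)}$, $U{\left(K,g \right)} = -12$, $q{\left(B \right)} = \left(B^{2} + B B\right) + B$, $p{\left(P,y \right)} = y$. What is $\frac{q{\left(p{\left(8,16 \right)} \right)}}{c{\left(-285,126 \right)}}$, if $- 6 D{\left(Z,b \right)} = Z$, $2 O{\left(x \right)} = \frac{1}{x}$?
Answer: $-44$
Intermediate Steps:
$O{\left(x \right)} = \frac{1}{2 x}$
$D{\left(Z,b \right)} = - \frac{Z}{6}$
$q{\left(B \right)} = B + 2 B^{2}$ ($q{\left(B \right)} = \left(B^{2} + B^{2}\right) + B = 2 B^{2} + B = B + 2 B^{2}$)
$c{\left(M,E \right)} = -12$
$\frac{q{\left(p{\left(8,16 \right)} \right)}}{c{\left(-285,126 \right)}} = \frac{16 \left(1 + 2 \cdot 16\right)}{-12} = 16 \left(1 + 32\right) \left(- \frac{1}{12}\right) = 16 \cdot 33 \left(- \frac{1}{12}\right) = 528 \left(- \frac{1}{12}\right) = -44$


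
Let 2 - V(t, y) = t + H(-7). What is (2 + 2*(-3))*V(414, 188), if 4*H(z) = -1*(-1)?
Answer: 1649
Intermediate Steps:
H(z) = 1/4 (H(z) = (-1*(-1))/4 = (1/4)*1 = 1/4)
V(t, y) = 7/4 - t (V(t, y) = 2 - (t + 1/4) = 2 - (1/4 + t) = 2 + (-1/4 - t) = 7/4 - t)
(2 + 2*(-3))*V(414, 188) = (2 + 2*(-3))*(7/4 - 1*414) = (2 - 6)*(7/4 - 414) = -4*(-1649/4) = 1649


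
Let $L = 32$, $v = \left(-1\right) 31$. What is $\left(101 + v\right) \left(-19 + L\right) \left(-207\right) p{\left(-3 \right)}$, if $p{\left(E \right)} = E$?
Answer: $565110$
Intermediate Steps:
$v = -31$
$\left(101 + v\right) \left(-19 + L\right) \left(-207\right) p{\left(-3 \right)} = \left(101 - 31\right) \left(-19 + 32\right) \left(-207\right) \left(-3\right) = 70 \cdot 13 \left(-207\right) \left(-3\right) = 910 \left(-207\right) \left(-3\right) = \left(-188370\right) \left(-3\right) = 565110$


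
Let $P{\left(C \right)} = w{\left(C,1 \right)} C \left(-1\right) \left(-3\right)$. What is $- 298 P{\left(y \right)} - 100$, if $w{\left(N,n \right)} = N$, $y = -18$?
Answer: $-289756$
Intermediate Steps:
$P{\left(C \right)} = 3 C^{2}$ ($P{\left(C \right)} = C C \left(-1\right) \left(-3\right) = C^{2} \left(-1\right) \left(-3\right) = - C^{2} \left(-3\right) = 3 C^{2}$)
$- 298 P{\left(y \right)} - 100 = - 298 \cdot 3 \left(-18\right)^{2} - 100 = - 298 \cdot 3 \cdot 324 - 100 = \left(-298\right) 972 - 100 = -289656 - 100 = -289756$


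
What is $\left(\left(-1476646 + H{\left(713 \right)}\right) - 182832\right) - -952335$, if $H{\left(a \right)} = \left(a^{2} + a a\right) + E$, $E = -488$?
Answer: $309107$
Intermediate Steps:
$H{\left(a \right)} = -488 + 2 a^{2}$ ($H{\left(a \right)} = \left(a^{2} + a a\right) - 488 = \left(a^{2} + a^{2}\right) - 488 = 2 a^{2} - 488 = -488 + 2 a^{2}$)
$\left(\left(-1476646 + H{\left(713 \right)}\right) - 182832\right) - -952335 = \left(\left(-1476646 - \left(488 - 2 \cdot 713^{2}\right)\right) - 182832\right) - -952335 = \left(\left(-1476646 + \left(-488 + 2 \cdot 508369\right)\right) - 182832\right) + 952335 = \left(\left(-1476646 + \left(-488 + 1016738\right)\right) - 182832\right) + 952335 = \left(\left(-1476646 + 1016250\right) - 182832\right) + 952335 = \left(-460396 - 182832\right) + 952335 = -643228 + 952335 = 309107$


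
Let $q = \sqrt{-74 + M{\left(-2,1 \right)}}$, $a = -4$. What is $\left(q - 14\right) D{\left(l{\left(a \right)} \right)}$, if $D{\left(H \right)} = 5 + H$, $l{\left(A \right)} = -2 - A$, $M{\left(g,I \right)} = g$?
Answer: $-98 + 14 i \sqrt{19} \approx -98.0 + 61.025 i$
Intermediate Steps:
$q = 2 i \sqrt{19}$ ($q = \sqrt{-74 - 2} = \sqrt{-76} = 2 i \sqrt{19} \approx 8.7178 i$)
$\left(q - 14\right) D{\left(l{\left(a \right)} \right)} = \left(2 i \sqrt{19} - 14\right) \left(5 - -2\right) = \left(-14 + 2 i \sqrt{19}\right) \left(5 + \left(-2 + 4\right)\right) = \left(-14 + 2 i \sqrt{19}\right) \left(5 + 2\right) = \left(-14 + 2 i \sqrt{19}\right) 7 = -98 + 14 i \sqrt{19}$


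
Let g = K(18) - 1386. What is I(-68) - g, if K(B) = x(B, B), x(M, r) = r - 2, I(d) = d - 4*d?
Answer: 1574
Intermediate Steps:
I(d) = -3*d
x(M, r) = -2 + r
K(B) = -2 + B
g = -1370 (g = (-2 + 18) - 1386 = 16 - 1386 = -1370)
I(-68) - g = -3*(-68) - 1*(-1370) = 204 + 1370 = 1574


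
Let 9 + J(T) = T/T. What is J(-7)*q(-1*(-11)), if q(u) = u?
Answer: -88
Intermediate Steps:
J(T) = -8 (J(T) = -9 + T/T = -9 + 1 = -8)
J(-7)*q(-1*(-11)) = -(-8)*(-11) = -8*11 = -88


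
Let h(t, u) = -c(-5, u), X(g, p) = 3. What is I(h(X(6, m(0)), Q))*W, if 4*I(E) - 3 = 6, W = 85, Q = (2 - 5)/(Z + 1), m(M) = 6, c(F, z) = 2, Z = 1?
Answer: 765/4 ≈ 191.25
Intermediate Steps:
Q = -3/2 (Q = (2 - 5)/(1 + 1) = -3/2 ≈ -1.5000)
h(t, u) = -2 (h(t, u) = -1*2 = -2)
I(E) = 9/4 (I(E) = 3/4 + (1/4)*6 = 3/4 + 3/2 = 9/4)
I(h(X(6, m(0)), Q))*W = (9/4)*85 = 765/4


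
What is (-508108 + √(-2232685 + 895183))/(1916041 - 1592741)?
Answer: -127027/80825 + I*√1337502/323300 ≈ -1.5716 + 0.0035772*I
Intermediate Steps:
(-508108 + √(-2232685 + 895183))/(1916041 - 1592741) = (-508108 + √(-1337502))/323300 = (-508108 + I*√1337502)*(1/323300) = -127027/80825 + I*√1337502/323300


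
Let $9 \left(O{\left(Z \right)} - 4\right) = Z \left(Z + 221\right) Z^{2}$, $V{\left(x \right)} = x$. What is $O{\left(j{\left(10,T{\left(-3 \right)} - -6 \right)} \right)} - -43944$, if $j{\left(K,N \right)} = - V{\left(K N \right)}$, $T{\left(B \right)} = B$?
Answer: $-529052$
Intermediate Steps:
$j{\left(K,N \right)} = - K N$
$O{\left(Z \right)} = 4 + \frac{Z^{3} \left(221 + Z\right)}{9}$ ($O{\left(Z \right)} = 4 + \frac{Z \left(Z + 221\right) Z^{2}}{9} = 4 + \frac{Z \left(221 + Z\right) Z^{2}}{9} = 4 + \frac{Z^{3} \left(221 + Z\right)}{9}$)
$O{\left(j{\left(10,T{\left(-3 \right)} - -6 \right)} \right)} - -43944 = \left(4 + \frac{\left(\left(-1\right) 10 \left(-3 - -6\right)\right)^{4}}{9} + \frac{221 \left(\left(-1\right) 10 \left(-3 - -6\right)\right)^{3}}{9}\right) - -43944 = \left(4 + \frac{\left(\left(-1\right) 10 \left(-3 + 6\right)\right)^{4}}{9} + \frac{221 \left(\left(-1\right) 10 \left(-3 + 6\right)\right)^{3}}{9}\right) + 43944 = \left(4 + \frac{\left(\left(-1\right) 10 \cdot 3\right)^{4}}{9} + \frac{221 \left(\left(-1\right) 10 \cdot 3\right)^{3}}{9}\right) + 43944 = \left(4 + \frac{\left(-30\right)^{4}}{9} + \frac{221 \left(-30\right)^{3}}{9}\right) + 43944 = \left(4 + \frac{1}{9} \cdot 810000 + \frac{221}{9} \left(-27000\right)\right) + 43944 = \left(4 + 90000 - 663000\right) + 43944 = -572996 + 43944 = -529052$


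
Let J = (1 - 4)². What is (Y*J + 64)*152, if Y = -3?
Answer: 5624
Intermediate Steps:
J = 9 (J = (-3)² = 9)
(Y*J + 64)*152 = (-3*9 + 64)*152 = (-27 + 64)*152 = 37*152 = 5624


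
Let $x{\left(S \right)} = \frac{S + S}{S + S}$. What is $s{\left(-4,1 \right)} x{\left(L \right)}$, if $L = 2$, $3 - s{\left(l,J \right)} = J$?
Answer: $2$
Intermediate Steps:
$s{\left(l,J \right)} = 3 - J$
$x{\left(S \right)} = 1$ ($x{\left(S \right)} = \frac{2 S}{2 S} = 2 S \frac{1}{2 S} = 1$)
$s{\left(-4,1 \right)} x{\left(L \right)} = \left(3 - 1\right) 1 = 2 \cdot 1 = 2$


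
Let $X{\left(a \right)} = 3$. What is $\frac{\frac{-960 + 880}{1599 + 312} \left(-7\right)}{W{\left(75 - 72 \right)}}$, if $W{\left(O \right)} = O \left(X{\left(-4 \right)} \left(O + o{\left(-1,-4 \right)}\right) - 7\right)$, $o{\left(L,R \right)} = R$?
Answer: $- \frac{8}{819} \approx -0.009768$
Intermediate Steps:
$W{\left(O \right)} = O \left(-19 + 3 O\right)$ ($W{\left(O \right)} = O \left(3 \left(O - 4\right) - 7\right) = O \left(3 \left(-4 + O\right) - 7\right) = O \left(\left(-12 + 3 O\right) - 7\right) = O \left(-19 + 3 O\right)$)
$\frac{\frac{-960 + 880}{1599 + 312} \left(-7\right)}{W{\left(75 - 72 \right)}} = \frac{\frac{-960 + 880}{1599 + 312} \left(-7\right)}{\left(75 - 72\right) \left(-19 + 3 \left(75 - 72\right)\right)} = \frac{- \frac{80}{1911} \left(-7\right)}{3 \left(-19 + 3 \cdot 3\right)} = \frac{\left(-80\right) \frac{1}{1911} \left(-7\right)}{3 \left(-19 + 9\right)} = \frac{\left(- \frac{80}{1911}\right) \left(-7\right)}{3 \left(-10\right)} = \frac{80}{273 \left(-30\right)} = \frac{80}{273} \left(- \frac{1}{30}\right) = - \frac{8}{819}$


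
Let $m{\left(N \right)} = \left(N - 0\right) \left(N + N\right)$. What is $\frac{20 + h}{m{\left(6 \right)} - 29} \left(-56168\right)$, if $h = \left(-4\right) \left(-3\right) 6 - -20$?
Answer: $- \frac{6290816}{43} \approx -1.463 \cdot 10^{5}$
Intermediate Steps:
$m{\left(N \right)} = 2 N^{2}$ ($m{\left(N \right)} = \left(N + 0\right) 2 N = N 2 N = 2 N^{2}$)
$h = 92$ ($h = 12 \cdot 6 + 20 = 72 + 20 = 92$)
$\frac{20 + h}{m{\left(6 \right)} - 29} \left(-56168\right) = \frac{20 + 92}{2 \cdot 6^{2} - 29} \left(-56168\right) = \frac{112}{2 \cdot 36 - 29} \left(-56168\right) = \frac{112}{72 - 29} \left(-56168\right) = \frac{112}{43} \left(-56168\right) = - \frac{6290816}{43}$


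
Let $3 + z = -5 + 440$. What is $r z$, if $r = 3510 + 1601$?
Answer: $2207952$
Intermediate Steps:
$r = 5111$
$z = 432$ ($z = -3 + \left(-5 + 440\right) = -3 + 435 = 432$)
$r z = 5111 \cdot 432 = 2207952$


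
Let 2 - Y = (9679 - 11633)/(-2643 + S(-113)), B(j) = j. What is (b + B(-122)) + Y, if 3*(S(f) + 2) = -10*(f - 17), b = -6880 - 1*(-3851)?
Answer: -20899477/6635 ≈ -3149.9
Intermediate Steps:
b = -3029 (b = -6880 + 3851 = -3029)
S(f) = 164/3 - 10*f/3 (S(f) = -2 + (-10*(f - 17))/3 = -2 + (-10*(-17 + f))/3 = -2 + (170 - 10*f)/3 = -2 + (170/3 - 10*f/3) = 164/3 - 10*f/3)
Y = 7408/6635 (Y = 2 - (9679 - 11633)/(-2643 + (164/3 - 10/3*(-113))) = 2 - (-1954)/(-2643 + (164/3 + 1130/3)) = 2 - (-1954)/(-2643 + 1294/3) = 2 - (-1954)/(-6635/3) = 2 - (-1954)*(-3)/6635 = 2 - 1*5862/6635 = 2 - 5862/6635 = 7408/6635 ≈ 1.1165)
(b + B(-122)) + Y = (-3029 - 122) + 7408/6635 = -3151 + 7408/6635 = -20899477/6635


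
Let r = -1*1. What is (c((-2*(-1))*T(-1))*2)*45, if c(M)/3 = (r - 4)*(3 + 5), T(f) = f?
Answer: -10800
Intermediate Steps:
r = -1
c(M) = -120 (c(M) = 3*((-1 - 4)*(3 + 5)) = 3*(-5*8) = 3*(-40) = -120)
(c((-2*(-1))*T(-1))*2)*45 = -120*2*45 = -240*45 = -10800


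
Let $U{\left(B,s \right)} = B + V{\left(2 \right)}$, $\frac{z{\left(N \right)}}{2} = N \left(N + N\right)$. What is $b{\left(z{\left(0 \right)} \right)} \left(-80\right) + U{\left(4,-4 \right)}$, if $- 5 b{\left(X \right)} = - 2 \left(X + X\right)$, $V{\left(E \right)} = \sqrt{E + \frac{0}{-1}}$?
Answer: $4 + \sqrt{2} \approx 5.4142$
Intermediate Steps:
$z{\left(N \right)} = 4 N^{2}$ ($z{\left(N \right)} = 2 N \left(N + N\right) = 2 N 2 N = 2 \cdot 2 N^{2} = 4 N^{2}$)
$V{\left(E \right)} = \sqrt{E}$ ($V{\left(E \right)} = \sqrt{E + 0 \left(-1\right)} = \sqrt{E + 0} = \sqrt{E}$)
$b{\left(X \right)} = \frac{4 X}{5}$ ($b{\left(X \right)} = - \frac{\left(-2\right) \left(X + X\right)}{5} = - \frac{\left(-2\right) 2 X}{5} = - \frac{\left(-4\right) X}{5} = \frac{4 X}{5}$)
$U{\left(B,s \right)} = B + \sqrt{2}$
$b{\left(z{\left(0 \right)} \right)} \left(-80\right) + U{\left(4,-4 \right)} = \frac{4 \cdot 4 \cdot 0^{2}}{5} \left(-80\right) + \left(4 + \sqrt{2}\right) = \frac{4 \cdot 4 \cdot 0}{5} \left(-80\right) + \left(4 + \sqrt{2}\right) = \frac{4}{5} \cdot 0 \left(-80\right) + \left(4 + \sqrt{2}\right) = 0 \left(-80\right) + \left(4 + \sqrt{2}\right) = 0 + \left(4 + \sqrt{2}\right) = 4 + \sqrt{2}$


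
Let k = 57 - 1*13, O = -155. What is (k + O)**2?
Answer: 12321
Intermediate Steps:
k = 44 (k = 57 - 13 = 44)
(k + O)**2 = (44 - 155)**2 = (-111)**2 = 12321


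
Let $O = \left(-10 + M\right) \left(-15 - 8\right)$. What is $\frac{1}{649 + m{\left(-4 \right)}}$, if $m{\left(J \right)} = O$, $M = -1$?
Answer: $\frac{1}{902} \approx 0.0011086$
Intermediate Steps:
$O = 253$ ($O = \left(-10 - 1\right) \left(-15 - 8\right) = \left(-11\right) \left(-23\right) = 253$)
$m{\left(J \right)} = 253$
$\frac{1}{649 + m{\left(-4 \right)}} = \frac{1}{649 + 253} = \frac{1}{902}$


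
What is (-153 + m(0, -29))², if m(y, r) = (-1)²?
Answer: 23104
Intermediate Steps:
m(y, r) = 1
(-153 + m(0, -29))² = (-153 + 1)² = (-152)² = 23104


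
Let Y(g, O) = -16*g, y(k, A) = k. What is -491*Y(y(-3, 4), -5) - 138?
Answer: -23706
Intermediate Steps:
-491*Y(y(-3, 4), -5) - 138 = -(-7856)*(-3) - 138 = -491*48 - 138 = -23568 - 138 = -23706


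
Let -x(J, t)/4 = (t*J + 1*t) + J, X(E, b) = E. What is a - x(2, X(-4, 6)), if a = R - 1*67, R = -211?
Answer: -318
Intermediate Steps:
x(J, t) = -4*J - 4*t - 4*J*t (x(J, t) = -4*((t*J + 1*t) + J) = -4*((J*t + t) + J) = -4*((t + J*t) + J) = -4*(J + t + J*t) = -4*J - 4*t - 4*J*t)
a = -278 (a = -211 - 1*67 = -211 - 67 = -278)
a - x(2, X(-4, 6)) = -278 - (-4*2 - 4*(-4) - 4*2*(-4)) = -278 - (-8 + 16 + 32) = -278 - 1*40 = -278 - 40 = -318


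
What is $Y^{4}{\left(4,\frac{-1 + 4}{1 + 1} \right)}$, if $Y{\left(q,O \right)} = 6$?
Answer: $1296$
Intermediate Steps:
$Y^{4}{\left(4,\frac{-1 + 4}{1 + 1} \right)} = 6^{4} = 1296$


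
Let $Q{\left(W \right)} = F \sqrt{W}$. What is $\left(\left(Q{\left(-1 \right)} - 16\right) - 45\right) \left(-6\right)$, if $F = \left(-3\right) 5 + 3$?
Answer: $366 + 72 i \approx 366.0 + 72.0 i$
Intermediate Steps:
$F = -12$ ($F = -15 + 3 = -12$)
$Q{\left(W \right)} = - 12 \sqrt{W}$
$\left(\left(Q{\left(-1 \right)} - 16\right) - 45\right) \left(-6\right) = \left(\left(- 12 \sqrt{-1} - 16\right) - 45\right) \left(-6\right) = \left(\left(- 12 i - 16\right) - 45\right) \left(-6\right) = \left(\left(-16 - 12 i\right) - 45\right) \left(-6\right) = \left(-61 - 12 i\right) \left(-6\right) = 366 + 72 i$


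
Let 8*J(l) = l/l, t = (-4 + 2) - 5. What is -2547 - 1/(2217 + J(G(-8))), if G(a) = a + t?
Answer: -45176147/17737 ≈ -2547.0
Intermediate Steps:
t = -7 (t = -2 - 5 = -7)
G(a) = -7 + a (G(a) = a - 7 = -7 + a)
J(l) = ⅛ (J(l) = (l/l)/8 = (⅛)*1 = ⅛)
-2547 - 1/(2217 + J(G(-8))) = -2547 - 1/(2217 + ⅛) = -2547 - 1/17737/8 = -2547 - 1*8/17737 = -2547 - 8/17737 = -45176147/17737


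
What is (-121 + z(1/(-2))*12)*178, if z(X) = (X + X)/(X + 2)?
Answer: -22962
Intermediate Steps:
z(X) = 2*X/(2 + X) (z(X) = (2*X)/(2 + X) = 2*X/(2 + X))
(-121 + z(1/(-2))*12)*178 = (-121 + (2*(1/(-2))/(2 + 1/(-2)))*12)*178 = (-121 + (2*(1*(-½))/(2 + 1*(-½)))*12)*178 = (-121 + (2*(-½)/(2 - ½))*12)*178 = (-121 + (2*(-½)/(3/2))*12)*178 = (-121 + (2*(-½)*(⅔))*12)*178 = (-121 - ⅔*12)*178 = (-121 - 8)*178 = -129*178 = -22962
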